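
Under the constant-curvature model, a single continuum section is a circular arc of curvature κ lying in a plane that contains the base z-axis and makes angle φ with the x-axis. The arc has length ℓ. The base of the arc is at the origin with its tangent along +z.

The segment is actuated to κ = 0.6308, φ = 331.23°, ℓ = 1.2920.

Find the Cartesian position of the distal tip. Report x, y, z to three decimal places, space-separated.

0.437 -0.240 1.154

θ = κ·ℓ = 0.6308 × 1.2920 = 0.81499 rad
ρ = (1 − cos θ)/κ = (1 − 0.68587)/0.6308 = 0.49798
z = sin θ / κ = 0.72772/0.6308 = 1.15365
x = ρ cos φ = 0.49798 × cos(331.23°) = 0.43651
y = ρ sin φ = 0.49798 × sin(331.23°) = -0.23968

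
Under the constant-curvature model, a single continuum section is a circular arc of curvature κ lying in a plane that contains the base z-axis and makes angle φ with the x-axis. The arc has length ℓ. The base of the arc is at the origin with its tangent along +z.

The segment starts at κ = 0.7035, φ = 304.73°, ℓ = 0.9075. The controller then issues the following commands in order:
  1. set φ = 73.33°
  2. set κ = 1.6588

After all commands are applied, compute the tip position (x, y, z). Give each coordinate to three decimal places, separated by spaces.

0.162 0.540 0.602

initial: κ=0.7035, φ=304.73°, ℓ=0.9075
cmd 1: set φ=73.33° → (κ,φ,ℓ)=(0.7035,73.33°,0.9075) → tip=(0.0803,0.2682,0.8471)
cmd 2: set κ=1.6588 → (κ,φ,ℓ)=(1.6588,73.33°,0.9075) → tip=(0.1616,0.5397,0.6016)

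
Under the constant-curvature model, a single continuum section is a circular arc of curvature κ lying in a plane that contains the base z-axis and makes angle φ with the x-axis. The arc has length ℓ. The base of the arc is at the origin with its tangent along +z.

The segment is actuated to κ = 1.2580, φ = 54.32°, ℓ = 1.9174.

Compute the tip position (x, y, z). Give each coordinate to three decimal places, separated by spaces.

0.809 1.127 0.530

θ = κ·ℓ = 1.2580 × 1.9174 = 2.41209 rad
ρ = (1 − cos θ)/κ = (1 − -0.74551)/1.2580 = 1.38752
z = sin θ / κ = 0.66650/1.2580 = 0.52981
x = ρ cos φ = 1.38752 × cos(54.32°) = 0.80928
y = ρ sin φ = 1.38752 × sin(54.32°) = 1.12707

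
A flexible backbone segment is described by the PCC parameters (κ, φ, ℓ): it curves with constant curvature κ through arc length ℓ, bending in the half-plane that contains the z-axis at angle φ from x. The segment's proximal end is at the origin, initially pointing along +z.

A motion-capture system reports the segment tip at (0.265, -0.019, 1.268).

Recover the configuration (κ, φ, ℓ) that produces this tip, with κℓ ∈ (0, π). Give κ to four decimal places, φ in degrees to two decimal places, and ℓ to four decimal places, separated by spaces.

0.3166 355.90 1.3048

ρ = √(x²+y²) = √(0.265² + -0.019²) = 0.26568
φ = atan2(y, x) mod 360° = atan2(-0.019, 0.265) = 355.8990°
|p|² = ρ² + z² = 0.26568² + 1.268² = 1.67841
κ = 2ρ / |p|² = 2×0.26568 / 1.67841 = 0.31659
θ = 2·atan2(ρ, z) = 2·atan2(0.26568, 1.268) = 0.41308 rad
ℓ = θ/κ = 0.41308/0.31659 = 1.30479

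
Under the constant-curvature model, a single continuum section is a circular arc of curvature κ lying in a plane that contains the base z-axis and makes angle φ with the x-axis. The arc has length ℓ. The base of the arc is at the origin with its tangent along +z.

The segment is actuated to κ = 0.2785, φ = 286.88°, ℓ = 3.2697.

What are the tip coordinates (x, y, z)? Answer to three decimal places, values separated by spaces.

0.403 -1.329 2.836

θ = κ·ℓ = 0.2785 × 3.2697 = 0.91061 rad
ρ = (1 − cos θ)/κ = (1 − 0.61326)/0.2785 = 1.38864
z = sin θ / κ = 0.78988/0.2785 = 2.83619
x = ρ cos φ = 1.38864 × cos(286.88°) = 0.40322
y = ρ sin φ = 1.38864 × sin(286.88°) = -1.32881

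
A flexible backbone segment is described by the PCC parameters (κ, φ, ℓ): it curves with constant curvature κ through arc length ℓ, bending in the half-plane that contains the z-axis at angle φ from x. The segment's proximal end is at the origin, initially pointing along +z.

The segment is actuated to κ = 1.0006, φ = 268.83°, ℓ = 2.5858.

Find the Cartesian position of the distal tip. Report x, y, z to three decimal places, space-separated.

θ = κ·ℓ = 1.0006 × 2.5858 = 2.58735 rad
ρ = (1 − cos θ)/κ = (1 − -0.85030)/1.0006 = 1.84919
z = sin θ / κ = 0.52630/1.0006 = 0.52598
x = ρ cos φ = 1.84919 × cos(268.83°) = -0.03776
y = ρ sin φ = 1.84919 × sin(268.83°) = -1.84881

-0.038 -1.849 0.526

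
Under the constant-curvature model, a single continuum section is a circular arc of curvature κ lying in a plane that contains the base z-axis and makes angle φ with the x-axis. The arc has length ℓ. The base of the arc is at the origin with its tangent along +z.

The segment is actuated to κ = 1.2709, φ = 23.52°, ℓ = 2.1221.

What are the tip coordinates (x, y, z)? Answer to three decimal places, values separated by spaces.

θ = κ·ℓ = 1.2709 × 2.1221 = 2.69698 rad
ρ = (1 − cos θ)/κ = (1 − -0.90278)/1.2709 = 1.49719
z = sin θ / κ = 0.43011/1.2709 = 0.33843
x = ρ cos φ = 1.49719 × cos(23.52°) = 1.37280
y = ρ sin φ = 1.49719 × sin(23.52°) = 0.59748

1.373 0.597 0.338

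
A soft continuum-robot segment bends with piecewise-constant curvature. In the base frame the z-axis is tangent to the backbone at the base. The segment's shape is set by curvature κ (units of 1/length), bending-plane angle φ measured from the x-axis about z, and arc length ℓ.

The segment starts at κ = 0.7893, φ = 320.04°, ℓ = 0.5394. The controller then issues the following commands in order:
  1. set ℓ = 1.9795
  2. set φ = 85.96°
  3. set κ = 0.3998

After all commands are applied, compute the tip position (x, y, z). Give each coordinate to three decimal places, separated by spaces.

0.052 0.741 1.779

initial: κ=0.7893, φ=320.04°, ℓ=0.5394
cmd 1: set ℓ=1.9795 → (κ,φ,ℓ)=(0.7893,320.04°,1.9795) → tip=(0.9630,-0.8069,1.2669)
cmd 2: set φ=85.96° → (κ,φ,ℓ)=(0.7893,85.96°,1.9795) → tip=(0.0885,1.2532,1.2669)
cmd 3: set κ=0.3998 → (κ,φ,ℓ)=(0.3998,85.96°,1.9795) → tip=(0.0524,0.7414,1.7792)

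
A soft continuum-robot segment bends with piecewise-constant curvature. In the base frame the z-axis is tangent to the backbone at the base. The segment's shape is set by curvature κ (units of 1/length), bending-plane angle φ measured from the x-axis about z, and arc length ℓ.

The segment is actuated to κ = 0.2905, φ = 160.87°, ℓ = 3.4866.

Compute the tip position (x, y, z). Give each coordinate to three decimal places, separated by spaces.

θ = κ·ℓ = 0.2905 × 3.4866 = 1.01286 rad
ρ = (1 − cos θ)/κ = (1 − 0.52944)/0.2905 = 1.61983
z = sin θ / κ = 0.84835/0.2905 = 2.92030
x = ρ cos φ = 1.61983 × cos(160.87°) = -1.53038
y = ρ sin φ = 1.61983 × sin(160.87°) = 0.53084

-1.530 0.531 2.920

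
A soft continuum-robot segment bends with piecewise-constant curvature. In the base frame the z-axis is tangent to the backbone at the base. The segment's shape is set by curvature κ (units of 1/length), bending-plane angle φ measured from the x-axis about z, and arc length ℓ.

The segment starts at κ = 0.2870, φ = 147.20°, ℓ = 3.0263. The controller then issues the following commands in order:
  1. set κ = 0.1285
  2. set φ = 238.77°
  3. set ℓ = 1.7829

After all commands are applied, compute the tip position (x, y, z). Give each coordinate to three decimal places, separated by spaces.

-0.105 -0.174 1.767

initial: κ=0.2870, φ=147.20°, ℓ=3.0263
cmd 1: set κ=0.1285 → (κ,φ,ℓ)=(0.1285,147.20°,3.0263) → tip=(-0.4884,0.3148,2.9506)
cmd 2: set φ=238.77° → (κ,φ,ℓ)=(0.1285,238.77°,3.0263) → tip=(-0.3013,-0.4969,2.9506)
cmd 3: set ℓ=1.7829 → (κ,φ,ℓ)=(0.1285,238.77°,1.7829) → tip=(-0.1054,-0.1739,1.7673)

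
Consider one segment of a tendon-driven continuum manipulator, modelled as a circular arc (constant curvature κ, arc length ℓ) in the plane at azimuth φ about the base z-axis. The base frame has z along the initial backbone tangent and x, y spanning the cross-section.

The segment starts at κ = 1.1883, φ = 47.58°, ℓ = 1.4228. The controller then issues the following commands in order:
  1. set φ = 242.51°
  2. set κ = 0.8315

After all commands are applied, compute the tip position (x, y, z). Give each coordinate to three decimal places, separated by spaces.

-0.345 -0.663 1.113

initial: κ=1.1883, φ=47.58°, ℓ=1.4228
cmd 1: set φ=242.51° → (κ,φ,ℓ)=(1.1883,242.51°,1.4228) → tip=(-0.4349,-0.8358,0.8355)
cmd 2: set κ=0.8315 → (κ,φ,ℓ)=(0.8315,242.51°,1.4228) → tip=(-0.3452,-0.6635,1.1134)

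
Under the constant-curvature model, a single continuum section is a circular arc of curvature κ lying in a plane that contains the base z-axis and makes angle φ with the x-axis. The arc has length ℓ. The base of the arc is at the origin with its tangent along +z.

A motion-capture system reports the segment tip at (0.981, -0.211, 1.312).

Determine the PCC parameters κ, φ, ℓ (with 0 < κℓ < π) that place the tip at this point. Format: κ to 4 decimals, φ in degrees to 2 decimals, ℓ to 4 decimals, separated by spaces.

0.7356 347.86 1.7752

ρ = √(x²+y²) = √(0.981² + -0.211²) = 1.00344
φ = atan2(y, x) mod 360° = atan2(-0.211, 0.981) = 347.8614°
|p|² = ρ² + z² = 1.00344² + 1.312² = 2.72823
κ = 2ρ / |p|² = 2×1.00344 / 2.72823 = 0.73560
θ = 2·atan2(ρ, z) = 2·atan2(1.00344, 1.312) = 1.30583 rad
ℓ = θ/κ = 1.30583/0.73560 = 1.77520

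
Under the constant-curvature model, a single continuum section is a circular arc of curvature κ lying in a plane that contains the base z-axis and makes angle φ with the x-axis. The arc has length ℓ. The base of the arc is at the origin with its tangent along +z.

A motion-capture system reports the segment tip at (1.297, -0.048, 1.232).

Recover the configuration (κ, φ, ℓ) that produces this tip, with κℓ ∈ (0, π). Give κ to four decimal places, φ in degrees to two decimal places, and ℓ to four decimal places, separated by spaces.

ρ = √(x²+y²) = √(1.297² + -0.048²) = 1.29789
φ = atan2(y, x) mod 360° = atan2(-0.048, 1.297) = 357.8805°
|p|² = ρ² + z² = 1.29789² + 1.232² = 3.20234
κ = 2ρ / |p|² = 2×1.29789 / 3.20234 = 0.81059
θ = 2·atan2(ρ, z) = 2·atan2(1.29789, 1.232) = 1.62287 rad
ℓ = θ/κ = 1.62287/0.81059 = 2.00209

0.8106 357.88 2.0021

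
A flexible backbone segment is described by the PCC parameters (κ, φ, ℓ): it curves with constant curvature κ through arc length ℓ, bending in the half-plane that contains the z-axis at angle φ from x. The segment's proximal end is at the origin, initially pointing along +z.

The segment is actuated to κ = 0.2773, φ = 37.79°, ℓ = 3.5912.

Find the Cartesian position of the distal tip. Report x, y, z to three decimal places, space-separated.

1.300 1.008 3.026

θ = κ·ℓ = 0.2773 × 3.5912 = 0.99584 rad
ρ = (1 − cos θ)/κ = (1 − 0.54380)/0.2773 = 1.64516
z = sin θ / κ = 0.83922/0.2773 = 3.02638
x = ρ cos φ = 1.64516 × cos(37.79°) = 1.30010
y = ρ sin φ = 1.64516 × sin(37.79°) = 1.00810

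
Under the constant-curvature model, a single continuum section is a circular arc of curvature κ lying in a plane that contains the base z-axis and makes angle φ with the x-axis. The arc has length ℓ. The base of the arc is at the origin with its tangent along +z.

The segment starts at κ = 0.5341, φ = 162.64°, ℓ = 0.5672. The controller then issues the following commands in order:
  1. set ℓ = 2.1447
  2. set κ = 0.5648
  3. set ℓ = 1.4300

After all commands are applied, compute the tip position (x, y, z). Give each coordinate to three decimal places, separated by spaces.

-0.522 0.163 1.280

initial: κ=0.5341, φ=162.64°, ℓ=0.5672
cmd 1: set ℓ=2.1447 → (κ,φ,ℓ)=(0.5341,162.64°,2.1447) → tip=(-1.0497,0.3281,1.7055)
cmd 2: set κ=0.5648 → (κ,φ,ℓ)=(0.5648,162.64°,2.1447) → tip=(-1.0954,0.3424,1.6574)
cmd 3: set ℓ=1.4300 → (κ,φ,ℓ)=(0.5648,162.64°,1.4300) → tip=(-0.5219,0.1631,1.2795)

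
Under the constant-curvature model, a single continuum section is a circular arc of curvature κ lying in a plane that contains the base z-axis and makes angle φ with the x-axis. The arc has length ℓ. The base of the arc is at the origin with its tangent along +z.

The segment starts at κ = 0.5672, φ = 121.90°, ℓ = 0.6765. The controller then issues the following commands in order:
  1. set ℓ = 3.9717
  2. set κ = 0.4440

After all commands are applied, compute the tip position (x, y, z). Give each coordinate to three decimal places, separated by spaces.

initial: κ=0.5672, φ=121.90°, ℓ=0.6765
cmd 1: set ℓ=3.9717 → (κ,φ,ℓ)=(0.5672,121.90°,3.9717) → tip=(-1.5189,2.4402,1.3687)
cmd 2: set κ=0.4440 → (κ,φ,ℓ)=(0.4440,121.90°,3.9717) → tip=(-1.4180,2.2782,2.2106)

-1.418 2.278 2.211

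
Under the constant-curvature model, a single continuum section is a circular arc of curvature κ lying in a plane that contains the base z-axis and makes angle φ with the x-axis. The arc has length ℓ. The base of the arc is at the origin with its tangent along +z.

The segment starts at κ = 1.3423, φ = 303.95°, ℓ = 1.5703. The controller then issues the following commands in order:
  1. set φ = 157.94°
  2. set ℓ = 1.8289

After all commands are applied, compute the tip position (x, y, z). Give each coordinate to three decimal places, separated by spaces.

-1.224 0.496 0.472

initial: κ=1.3423, φ=303.95°, ℓ=1.5703
cmd 1: set φ=157.94° → (κ,φ,ℓ)=(1.3423,157.94°,1.5703) → tip=(-1.0437,0.4229,0.6401)
cmd 2: set ℓ=1.8289 → (κ,φ,ℓ)=(1.3423,157.94°,1.8289) → tip=(-1.2244,0.4962,0.4723)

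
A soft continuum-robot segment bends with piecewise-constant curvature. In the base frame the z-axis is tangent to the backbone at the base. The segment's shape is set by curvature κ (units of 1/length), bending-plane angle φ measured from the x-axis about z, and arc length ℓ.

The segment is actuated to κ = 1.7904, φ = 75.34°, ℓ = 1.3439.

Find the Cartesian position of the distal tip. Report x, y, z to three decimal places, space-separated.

θ = κ·ℓ = 1.7904 × 1.3439 = 2.40612 rad
ρ = (1 − cos θ)/κ = (1 − -0.74151)/1.7904 = 0.97269
z = sin θ / κ = 0.67094/1.7904 = 0.37474
x = ρ cos φ = 0.97269 × cos(75.34°) = 0.24617
y = ρ sin φ = 0.97269 × sin(75.34°) = 0.94103

0.246 0.941 0.375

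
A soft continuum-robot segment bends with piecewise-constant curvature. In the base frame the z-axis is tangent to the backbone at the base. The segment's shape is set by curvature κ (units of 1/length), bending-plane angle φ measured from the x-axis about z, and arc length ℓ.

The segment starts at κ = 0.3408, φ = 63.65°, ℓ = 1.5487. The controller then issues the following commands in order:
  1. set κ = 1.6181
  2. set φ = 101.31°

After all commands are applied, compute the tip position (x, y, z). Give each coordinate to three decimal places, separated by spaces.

initial: κ=0.3408, φ=63.65°, ℓ=1.5487
cmd 1: set κ=1.6181 → (κ,φ,ℓ)=(1.6181,63.65°,1.5487) → tip=(0.4950,0.9994,0.3669)
cmd 2: set φ=101.31° → (κ,φ,ℓ)=(1.6181,101.31°,1.5487) → tip=(-0.2187,1.0937,0.3669)

-0.219 1.094 0.367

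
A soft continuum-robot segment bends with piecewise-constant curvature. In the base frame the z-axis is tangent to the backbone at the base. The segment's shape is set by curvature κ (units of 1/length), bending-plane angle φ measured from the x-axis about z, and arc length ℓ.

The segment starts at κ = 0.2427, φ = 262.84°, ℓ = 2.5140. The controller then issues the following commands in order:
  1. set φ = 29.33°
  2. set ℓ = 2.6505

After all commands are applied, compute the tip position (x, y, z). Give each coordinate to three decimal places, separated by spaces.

initial: κ=0.2427, φ=262.84°, ℓ=2.5140
cmd 1: set φ=29.33° → (κ,φ,ℓ)=(0.2427,29.33°,2.5140) → tip=(0.6482,0.3642,2.3609)
cmd 2: set ℓ=2.6505 → (κ,φ,ℓ)=(0.2427,29.33°,2.6505) → tip=(0.7179,0.4034,2.4714)

0.718 0.403 2.471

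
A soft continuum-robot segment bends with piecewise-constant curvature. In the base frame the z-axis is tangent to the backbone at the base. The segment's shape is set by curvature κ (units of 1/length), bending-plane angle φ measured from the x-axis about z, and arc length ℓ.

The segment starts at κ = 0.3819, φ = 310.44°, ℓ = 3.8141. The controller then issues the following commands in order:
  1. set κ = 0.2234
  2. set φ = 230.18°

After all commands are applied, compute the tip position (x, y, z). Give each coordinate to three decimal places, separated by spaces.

-0.979 -1.174 3.369

initial: κ=0.3819, φ=310.44°, ℓ=3.8141
cmd 1: set κ=0.2234 → (κ,φ,ℓ)=(0.2234,310.44°,3.8141) → tip=(0.9918,-1.1637,3.3690)
cmd 2: set φ=230.18° → (κ,φ,ℓ)=(0.2234,230.18°,3.8141) → tip=(-0.9791,-1.1743,3.3690)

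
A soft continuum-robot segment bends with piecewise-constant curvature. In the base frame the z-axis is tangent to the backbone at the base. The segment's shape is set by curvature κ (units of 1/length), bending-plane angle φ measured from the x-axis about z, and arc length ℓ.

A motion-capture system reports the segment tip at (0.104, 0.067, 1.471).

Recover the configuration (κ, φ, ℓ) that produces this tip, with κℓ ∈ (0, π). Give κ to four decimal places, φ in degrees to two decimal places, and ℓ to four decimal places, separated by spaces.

0.1135 32.79 1.4779

ρ = √(x²+y²) = √(0.104² + 0.067²) = 0.12371
φ = atan2(y, x) mod 360° = atan2(0.067, 0.104) = 32.7909°
|p|² = ρ² + z² = 0.12371² + 1.471² = 2.17915
κ = 2ρ / |p|² = 2×0.12371 / 2.17915 = 0.11354
θ = 2·atan2(ρ, z) = 2·atan2(0.12371, 1.471) = 0.16781 rad
ℓ = θ/κ = 0.16781/0.11354 = 1.47793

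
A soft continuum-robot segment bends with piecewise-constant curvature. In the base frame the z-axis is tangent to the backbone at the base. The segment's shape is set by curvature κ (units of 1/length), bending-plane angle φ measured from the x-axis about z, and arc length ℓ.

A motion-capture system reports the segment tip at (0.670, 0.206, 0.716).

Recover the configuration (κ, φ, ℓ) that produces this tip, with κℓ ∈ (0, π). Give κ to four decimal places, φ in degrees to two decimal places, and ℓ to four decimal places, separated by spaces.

ρ = √(x²+y²) = √(0.670² + 0.206²) = 0.70095
φ = atan2(y, x) mod 360° = atan2(0.206, 0.670) = 17.0907°
|p|² = ρ² + z² = 0.70095² + 0.716² = 1.00399
κ = 2ρ / |p|² = 2×0.70095 / 1.00399 = 1.39633
θ = 2·atan2(ρ, z) = 2·atan2(0.70095, 0.716) = 1.54956 rad
ℓ = θ/κ = 1.54956/1.39633 = 1.10973

1.3963 17.09 1.1097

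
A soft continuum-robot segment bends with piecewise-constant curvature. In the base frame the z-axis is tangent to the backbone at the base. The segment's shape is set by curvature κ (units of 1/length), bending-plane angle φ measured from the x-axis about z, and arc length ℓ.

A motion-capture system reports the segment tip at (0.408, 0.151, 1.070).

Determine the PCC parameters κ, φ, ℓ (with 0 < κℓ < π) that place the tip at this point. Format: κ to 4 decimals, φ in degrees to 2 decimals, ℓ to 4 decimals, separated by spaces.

ρ = √(x²+y²) = √(0.408² + 0.151²) = 0.43505
φ = atan2(y, x) mod 360° = atan2(0.151, 0.408) = 20.3094°
|p|² = ρ² + z² = 0.43505² + 1.070² = 1.33417
κ = 2ρ / |p|² = 2×0.43505 / 1.33417 = 0.65216
θ = 2·atan2(ρ, z) = 2·atan2(0.43505, 1.070) = 0.77234 rad
ℓ = θ/κ = 0.77234/0.65216 = 1.18428

0.6522 20.31 1.1843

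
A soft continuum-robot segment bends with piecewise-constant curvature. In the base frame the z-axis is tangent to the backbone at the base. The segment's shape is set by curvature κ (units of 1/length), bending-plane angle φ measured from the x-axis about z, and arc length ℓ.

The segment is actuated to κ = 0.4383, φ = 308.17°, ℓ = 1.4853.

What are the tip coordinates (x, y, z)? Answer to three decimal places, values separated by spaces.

0.288 -0.367 1.383

θ = κ·ℓ = 0.4383 × 1.4853 = 0.65101 rad
ρ = (1 − cos θ)/κ = (1 − 0.79547)/0.4383 = 0.46663
z = sin θ / κ = 0.60599/0.4383 = 1.38259
x = ρ cos φ = 0.46663 × cos(308.17°) = 0.28838
y = ρ sin φ = 0.46663 × sin(308.17°) = -0.36686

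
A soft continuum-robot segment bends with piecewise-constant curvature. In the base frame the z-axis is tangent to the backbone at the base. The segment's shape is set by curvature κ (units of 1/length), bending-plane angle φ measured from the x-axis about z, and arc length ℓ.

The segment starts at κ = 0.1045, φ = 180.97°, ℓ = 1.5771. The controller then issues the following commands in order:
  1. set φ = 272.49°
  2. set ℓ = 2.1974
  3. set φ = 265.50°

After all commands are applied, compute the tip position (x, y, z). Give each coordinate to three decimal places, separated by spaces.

initial: κ=0.1045, φ=180.97°, ℓ=1.5771
cmd 1: set φ=272.49° → (κ,φ,ℓ)=(0.1045,272.49°,1.5771) → tip=(0.0056,-0.1295,1.5700)
cmd 2: set ℓ=2.1974 → (κ,φ,ℓ)=(0.1045,272.49°,2.1974) → tip=(0.0109,-0.2509,2.1781)
cmd 3: set φ=265.50° → (κ,φ,ℓ)=(0.1045,265.50°,2.1974) → tip=(-0.0197,-0.2504,2.1781)

-0.020 -0.250 2.178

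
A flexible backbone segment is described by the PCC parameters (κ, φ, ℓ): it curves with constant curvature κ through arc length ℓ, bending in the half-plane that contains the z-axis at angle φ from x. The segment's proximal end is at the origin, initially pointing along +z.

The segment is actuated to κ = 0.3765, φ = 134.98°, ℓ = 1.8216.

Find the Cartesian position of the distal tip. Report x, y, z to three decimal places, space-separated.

-0.425 0.425 1.682

θ = κ·ℓ = 0.3765 × 1.8216 = 0.68583 rad
ρ = (1 − cos θ)/κ = (1 − 0.77389)/0.3765 = 0.60055
z = sin θ / κ = 0.63332/0.3765 = 1.68212
x = ρ cos φ = 0.60055 × cos(134.98°) = -0.42451
y = ρ sin φ = 0.60055 × sin(134.98°) = 0.42480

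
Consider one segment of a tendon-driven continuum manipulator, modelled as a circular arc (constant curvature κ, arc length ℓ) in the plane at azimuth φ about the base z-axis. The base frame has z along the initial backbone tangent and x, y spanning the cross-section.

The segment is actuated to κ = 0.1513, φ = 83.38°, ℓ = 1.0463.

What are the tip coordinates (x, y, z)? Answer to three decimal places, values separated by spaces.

0.010 0.082 1.042

θ = κ·ℓ = 0.1513 × 1.0463 = 0.15831 rad
ρ = (1 − cos θ)/κ = (1 − 0.98750)/0.1513 = 0.08264
z = sin θ / κ = 0.15764/0.1513 = 1.04194
x = ρ cos φ = 0.08264 × cos(83.38°) = 0.00953
y = ρ sin φ = 0.08264 × sin(83.38°) = 0.08209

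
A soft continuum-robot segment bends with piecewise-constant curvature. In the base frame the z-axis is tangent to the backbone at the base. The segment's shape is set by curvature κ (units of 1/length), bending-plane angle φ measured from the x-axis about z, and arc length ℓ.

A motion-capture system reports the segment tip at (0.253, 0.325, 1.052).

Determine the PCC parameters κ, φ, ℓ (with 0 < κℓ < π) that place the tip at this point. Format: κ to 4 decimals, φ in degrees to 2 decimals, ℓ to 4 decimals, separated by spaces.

0.6454 52.10 1.1564

ρ = √(x²+y²) = √(0.253² + 0.325²) = 0.41187
φ = atan2(y, x) mod 360° = atan2(0.325, 0.253) = 52.1006°
|p|² = ρ² + z² = 0.41187² + 1.052² = 1.27634
κ = 2ρ / |p|² = 2×0.41187 / 1.27634 = 0.64539
θ = 2·atan2(ρ, z) = 2·atan2(0.41187, 1.052) = 0.74633 rad
ℓ = θ/κ = 0.74633/0.64539 = 1.15640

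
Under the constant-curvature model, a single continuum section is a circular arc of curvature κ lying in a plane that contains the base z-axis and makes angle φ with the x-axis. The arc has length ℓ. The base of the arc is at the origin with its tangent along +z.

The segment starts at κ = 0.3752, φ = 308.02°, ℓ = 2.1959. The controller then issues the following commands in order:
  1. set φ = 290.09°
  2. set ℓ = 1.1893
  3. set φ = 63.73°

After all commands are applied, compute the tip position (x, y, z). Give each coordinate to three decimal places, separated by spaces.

0.116 0.234 1.150

initial: κ=0.3752, φ=308.02°, ℓ=2.1959
cmd 1: set φ=290.09° → (κ,φ,ℓ)=(0.3752,290.09°,2.1959) → tip=(0.2935,-0.8026,1.9558)
cmd 2: set ℓ=1.1893 → (κ,φ,ℓ)=(0.3752,290.09°,1.1893) → tip=(0.0896,-0.2451,1.1502)
cmd 3: set φ=63.73° → (κ,φ,ℓ)=(0.3752,63.73°,1.1893) → tip=(0.1155,0.2340,1.1502)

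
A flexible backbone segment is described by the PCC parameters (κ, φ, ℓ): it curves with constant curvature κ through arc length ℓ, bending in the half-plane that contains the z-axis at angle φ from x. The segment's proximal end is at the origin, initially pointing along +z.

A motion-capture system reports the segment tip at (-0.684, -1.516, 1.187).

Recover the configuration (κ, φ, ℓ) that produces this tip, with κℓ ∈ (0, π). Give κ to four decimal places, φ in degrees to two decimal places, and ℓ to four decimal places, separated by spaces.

ρ = √(x²+y²) = √(-0.684² + -1.516²) = 1.66316
φ = atan2(y, x) mod 360° = atan2(-1.516, -0.684) = 245.7157°
|p|² = ρ² + z² = 1.66316² + 1.187² = 4.17508
κ = 2ρ / |p|² = 2×1.66316 / 4.17508 = 0.79671
θ = 2·atan2(ρ, z) = 2·atan2(1.66316, 1.187) = 1.90187 rad
ℓ = θ/κ = 1.90187/0.79671 = 2.38716

0.7967 245.72 2.3872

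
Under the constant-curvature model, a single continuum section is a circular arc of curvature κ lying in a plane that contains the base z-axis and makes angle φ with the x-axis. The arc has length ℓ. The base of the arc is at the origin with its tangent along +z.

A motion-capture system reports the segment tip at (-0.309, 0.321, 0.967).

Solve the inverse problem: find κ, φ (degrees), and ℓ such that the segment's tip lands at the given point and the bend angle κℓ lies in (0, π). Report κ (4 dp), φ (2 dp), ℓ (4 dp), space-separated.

ρ = √(x²+y²) = √(-0.309² + 0.321²) = 0.44556
φ = atan2(y, x) mod 360° = atan2(0.321, -0.309) = 133.9088°
|p|² = ρ² + z² = 0.44556² + 0.967² = 1.13361
κ = 2ρ / |p|² = 2×0.44556 / 1.13361 = 0.78609
θ = 2·atan2(ρ, z) = 2·atan2(0.44556, 0.967) = 0.86354 rad
ℓ = θ/κ = 0.86354/0.78609 = 1.09853

0.7861 133.91 1.0985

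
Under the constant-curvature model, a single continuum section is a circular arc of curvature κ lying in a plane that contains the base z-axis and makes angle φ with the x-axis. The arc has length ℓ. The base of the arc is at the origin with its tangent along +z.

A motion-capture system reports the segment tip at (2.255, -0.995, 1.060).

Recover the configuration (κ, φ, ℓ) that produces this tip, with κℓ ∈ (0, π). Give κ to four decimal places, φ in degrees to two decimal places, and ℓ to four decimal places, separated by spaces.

ρ = √(x²+y²) = √(2.255² + -0.995²) = 2.46476
φ = atan2(y, x) mod 360° = atan2(-0.995, 2.255) = 336.1909°
|p|² = ρ² + z² = 2.46476² + 1.060² = 7.19865
κ = 2ρ / |p|² = 2×2.46476 / 7.19865 = 0.68478
θ = 2·atan2(ρ, z) = 2·atan2(2.46476, 1.060) = 2.32929 rad
ℓ = θ/κ = 2.32929/0.68478 = 3.40150

0.6848 336.19 3.4015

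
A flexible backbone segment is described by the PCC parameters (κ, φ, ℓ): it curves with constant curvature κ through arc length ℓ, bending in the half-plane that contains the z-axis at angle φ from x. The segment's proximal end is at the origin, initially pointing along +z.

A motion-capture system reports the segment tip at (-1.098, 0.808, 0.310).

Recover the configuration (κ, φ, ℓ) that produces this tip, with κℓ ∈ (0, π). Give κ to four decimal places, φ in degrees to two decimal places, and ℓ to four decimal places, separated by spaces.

ρ = √(x²+y²) = √(-1.098² + 0.808²) = 1.36326
φ = atan2(y, x) mod 360° = atan2(0.808, -1.098) = 143.6513°
|p|² = ρ² + z² = 1.36326² + 0.310² = 1.95457
κ = 2ρ / |p|² = 2×1.36326 / 1.95457 = 1.39494
θ = 2·atan2(ρ, z) = 2·atan2(1.36326, 0.310) = 2.69440 rad
ℓ = θ/κ = 2.69440/1.39494 = 1.93155

1.3949 143.65 1.9315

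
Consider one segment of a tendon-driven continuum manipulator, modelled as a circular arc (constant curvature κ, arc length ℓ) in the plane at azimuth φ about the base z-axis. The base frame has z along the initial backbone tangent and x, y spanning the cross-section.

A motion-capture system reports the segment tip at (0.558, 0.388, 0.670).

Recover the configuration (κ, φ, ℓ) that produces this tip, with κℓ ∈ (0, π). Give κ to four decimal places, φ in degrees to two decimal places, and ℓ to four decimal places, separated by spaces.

ρ = √(x²+y²) = √(0.558² + 0.388²) = 0.67964
φ = atan2(y, x) mod 360° = atan2(0.388, 0.558) = 34.8125°
|p|² = ρ² + z² = 0.67964² + 0.670² = 0.91081
κ = 2ρ / |p|² = 2×0.67964 / 0.91081 = 1.49239
θ = 2·atan2(ρ, z) = 2·atan2(0.67964, 0.670) = 1.58508 rad
ℓ = θ/κ = 1.58508/1.49239 = 1.06211

1.4924 34.81 1.0621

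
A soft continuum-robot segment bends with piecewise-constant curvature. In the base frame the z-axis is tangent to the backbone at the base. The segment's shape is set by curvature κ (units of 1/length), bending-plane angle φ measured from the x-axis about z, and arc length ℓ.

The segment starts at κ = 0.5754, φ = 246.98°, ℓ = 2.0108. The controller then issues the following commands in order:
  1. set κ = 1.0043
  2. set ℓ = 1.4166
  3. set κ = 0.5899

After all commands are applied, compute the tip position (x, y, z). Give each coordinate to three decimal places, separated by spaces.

-0.218 -0.514 1.257

initial: κ=0.5754, φ=246.98°, ℓ=2.0108
cmd 1: set κ=1.0043 → (κ,φ,ℓ)=(1.0043,246.98°,2.0108) → tip=(-0.5583,-1.3139,0.8972)
cmd 2: set ℓ=1.4166 → (κ,φ,ℓ)=(1.0043,246.98°,1.4166) → tip=(-0.3319,-0.7812,0.9848)
cmd 3: set κ=0.5899 → (κ,φ,ℓ)=(0.5899,246.98°,1.4166) → tip=(-0.2183,-0.5138,1.2574)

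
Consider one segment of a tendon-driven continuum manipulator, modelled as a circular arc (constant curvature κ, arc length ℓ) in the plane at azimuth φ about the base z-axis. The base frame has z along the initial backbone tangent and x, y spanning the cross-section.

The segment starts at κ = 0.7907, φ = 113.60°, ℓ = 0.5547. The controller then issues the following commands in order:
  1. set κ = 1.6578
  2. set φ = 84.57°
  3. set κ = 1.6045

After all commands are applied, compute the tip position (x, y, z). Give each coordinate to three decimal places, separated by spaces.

0.022 0.230 0.484

initial: κ=0.7907, φ=113.60°, ℓ=0.5547
cmd 1: set κ=1.6578 → (κ,φ,ℓ)=(1.6578,113.60°,0.5547) → tip=(-0.0951,0.2177,0.4798)
cmd 2: set φ=84.57° → (κ,φ,ℓ)=(1.6578,84.57°,0.5547) → tip=(0.0225,0.2365,0.4798)
cmd 3: set κ=1.6045 → (κ,φ,ℓ)=(1.6045,84.57°,0.5547) → tip=(0.0219,0.2299,0.4843)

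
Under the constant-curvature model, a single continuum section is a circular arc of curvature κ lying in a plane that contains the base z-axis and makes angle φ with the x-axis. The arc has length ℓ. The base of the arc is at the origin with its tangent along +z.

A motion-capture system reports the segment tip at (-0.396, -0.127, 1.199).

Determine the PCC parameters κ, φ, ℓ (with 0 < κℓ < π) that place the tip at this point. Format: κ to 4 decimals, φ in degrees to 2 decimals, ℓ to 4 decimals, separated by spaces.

0.5164 197.78 1.2930

ρ = √(x²+y²) = √(-0.396² + -0.127²) = 0.41587
φ = atan2(y, x) mod 360° = atan2(-0.127, -0.396) = 197.7814°
|p|² = ρ² + z² = 0.41587² + 1.199² = 1.61055
κ = 2ρ / |p|² = 2×0.41587 / 1.61055 = 0.51643
θ = 2·atan2(ρ, z) = 2·atan2(0.41587, 1.199) = 0.66772 rad
ℓ = θ/κ = 0.66772/0.51643 = 1.29296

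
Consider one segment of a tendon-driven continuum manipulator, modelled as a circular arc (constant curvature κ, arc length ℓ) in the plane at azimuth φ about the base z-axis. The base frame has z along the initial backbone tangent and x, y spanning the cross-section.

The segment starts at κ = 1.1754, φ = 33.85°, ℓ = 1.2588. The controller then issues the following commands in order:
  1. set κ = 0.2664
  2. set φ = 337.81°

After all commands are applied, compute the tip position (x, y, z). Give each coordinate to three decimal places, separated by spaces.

0.194 -0.079 1.235

initial: κ=1.1754, φ=33.85°, ℓ=1.2588
cmd 1: set κ=0.2664 → (κ,φ,ℓ)=(0.2664,33.85°,1.2588) → tip=(0.1737,0.1165,1.2353)
cmd 2: set φ=337.81° → (κ,φ,ℓ)=(0.2664,337.81°,1.2588) → tip=(0.1936,-0.0790,1.2353)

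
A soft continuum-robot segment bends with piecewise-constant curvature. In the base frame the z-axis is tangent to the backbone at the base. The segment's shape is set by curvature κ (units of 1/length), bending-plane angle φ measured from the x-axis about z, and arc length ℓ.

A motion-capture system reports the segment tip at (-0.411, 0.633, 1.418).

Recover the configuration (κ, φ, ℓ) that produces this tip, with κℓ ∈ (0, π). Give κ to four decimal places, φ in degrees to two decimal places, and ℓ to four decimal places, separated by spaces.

0.5850 123.00 1.6722

ρ = √(x²+y²) = √(-0.411² + 0.633²) = 0.75473
φ = atan2(y, x) mod 360° = atan2(0.633, -0.411) = 122.9952°
|p|² = ρ² + z² = 0.75473² + 1.418² = 2.58033
κ = 2ρ / |p|² = 2×0.75473 / 2.58033 = 0.58498
θ = 2·atan2(ρ, z) = 2·atan2(0.75473, 1.418) = 0.97822 rad
ℓ = θ/κ = 0.97822/0.58498 = 1.67222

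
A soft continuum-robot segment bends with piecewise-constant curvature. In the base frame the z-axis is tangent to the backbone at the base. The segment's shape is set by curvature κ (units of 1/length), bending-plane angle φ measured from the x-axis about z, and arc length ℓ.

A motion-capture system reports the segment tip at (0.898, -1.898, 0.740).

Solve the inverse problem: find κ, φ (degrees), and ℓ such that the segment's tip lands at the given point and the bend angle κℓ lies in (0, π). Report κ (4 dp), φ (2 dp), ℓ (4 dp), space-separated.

0.8473 295.32 2.9081

ρ = √(x²+y²) = √(0.898² + -1.898²) = 2.09972
φ = atan2(y, x) mod 360° = atan2(-1.898, 0.898) = 295.3202°
|p|² = ρ² + z² = 2.09972² + 0.740² = 4.95641
κ = 2ρ / |p|² = 2×2.09972 / 4.95641 = 0.84727
θ = 2·atan2(ρ, z) = 2·atan2(2.09972, 0.740) = 2.46392 rad
ℓ = θ/κ = 2.46392/0.84727 = 2.90806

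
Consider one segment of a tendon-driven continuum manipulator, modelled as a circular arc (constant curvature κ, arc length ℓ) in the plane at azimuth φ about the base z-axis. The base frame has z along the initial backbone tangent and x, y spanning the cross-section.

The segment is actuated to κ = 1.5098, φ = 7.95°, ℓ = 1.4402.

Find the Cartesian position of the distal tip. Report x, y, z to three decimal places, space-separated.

1.028 0.144 0.545

θ = κ·ℓ = 1.5098 × 1.4402 = 2.17441 rad
ρ = (1 − cos θ)/κ = (1 − -0.56762)/1.5098 = 1.03830
z = sin θ / κ = 0.82329/1.5098 = 0.54530
x = ρ cos φ = 1.03830 × cos(7.95°) = 1.02832
y = ρ sin φ = 1.03830 × sin(7.95°) = 0.14361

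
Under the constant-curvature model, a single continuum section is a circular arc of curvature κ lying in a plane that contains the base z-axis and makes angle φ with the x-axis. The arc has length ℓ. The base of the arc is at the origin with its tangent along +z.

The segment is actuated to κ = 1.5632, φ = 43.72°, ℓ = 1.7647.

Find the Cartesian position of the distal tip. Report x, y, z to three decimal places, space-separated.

0.891 0.852 0.239

θ = κ·ℓ = 1.5632 × 1.7647 = 2.75858 rad
ρ = (1 − cos θ)/κ = (1 − -0.92754)/1.5632 = 1.23307
z = sin θ / κ = 0.37372/1.5632 = 0.23907
x = ρ cos φ = 1.23307 × cos(43.72°) = 0.89118
y = ρ sin φ = 1.23307 × sin(43.72°) = 0.85222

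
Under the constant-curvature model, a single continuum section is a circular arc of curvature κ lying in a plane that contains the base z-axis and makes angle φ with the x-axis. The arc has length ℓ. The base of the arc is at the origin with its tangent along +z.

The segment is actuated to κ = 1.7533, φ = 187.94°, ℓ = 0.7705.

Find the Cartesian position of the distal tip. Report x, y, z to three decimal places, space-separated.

-0.442 -0.062 0.557

θ = κ·ℓ = 1.7533 × 0.7705 = 1.35092 rad
ρ = (1 − cos θ)/κ = (1 − 0.21811)/1.7533 = 0.44595
z = sin θ / κ = 0.97592/1.7533 = 0.55662
x = ρ cos φ = 0.44595 × cos(187.94°) = -0.44168
y = ρ sin φ = 0.44595 × sin(187.94°) = -0.06160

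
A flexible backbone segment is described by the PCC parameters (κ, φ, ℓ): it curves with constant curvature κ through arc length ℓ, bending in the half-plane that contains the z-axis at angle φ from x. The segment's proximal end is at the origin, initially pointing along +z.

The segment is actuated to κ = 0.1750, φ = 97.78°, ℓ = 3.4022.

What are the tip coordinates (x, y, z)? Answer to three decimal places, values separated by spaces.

-0.133 0.974 3.205

θ = κ·ℓ = 0.1750 × 3.4022 = 0.59538 rad
ρ = (1 − cos θ)/κ = (1 − 0.82793)/0.1750 = 0.98324
z = sin θ / κ = 0.56083/0.1750 = 3.20473
x = ρ cos φ = 0.98324 × cos(97.78°) = -0.13310
y = ρ sin φ = 0.98324 × sin(97.78°) = 0.97419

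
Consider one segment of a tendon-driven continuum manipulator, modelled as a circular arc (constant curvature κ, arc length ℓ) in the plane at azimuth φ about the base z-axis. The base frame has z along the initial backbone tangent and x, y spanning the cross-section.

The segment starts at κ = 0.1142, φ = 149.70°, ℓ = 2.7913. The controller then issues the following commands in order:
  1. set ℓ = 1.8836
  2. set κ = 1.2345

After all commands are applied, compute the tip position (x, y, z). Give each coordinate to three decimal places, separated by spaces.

initial: κ=0.1142, φ=149.70°, ℓ=2.7913
cmd 1: set ℓ=1.8836 → (κ,φ,ℓ)=(0.1142,149.70°,1.8836) → tip=(-0.1742,0.1018,1.8691)
cmd 2: set κ=1.2345 → (κ,φ,ℓ)=(1.2345,149.70°,1.8836) → tip=(-1.1784,0.6886,0.5902)

-1.178 0.689 0.590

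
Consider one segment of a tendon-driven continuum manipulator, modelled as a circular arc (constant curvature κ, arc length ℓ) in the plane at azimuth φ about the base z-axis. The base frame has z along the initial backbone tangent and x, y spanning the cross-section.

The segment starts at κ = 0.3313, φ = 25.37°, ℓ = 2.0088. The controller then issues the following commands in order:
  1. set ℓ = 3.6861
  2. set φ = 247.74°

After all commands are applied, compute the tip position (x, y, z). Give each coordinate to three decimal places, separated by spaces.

-0.752 -1.837 2.836

initial: κ=0.3313, φ=25.37°, ℓ=2.0088
cmd 1: set ℓ=3.6861 → (κ,φ,ℓ)=(0.3313,25.37°,3.6861) → tip=(1.7932,0.8503,2.8358)
cmd 2: set φ=247.74° → (κ,φ,ℓ)=(0.3313,247.74°,3.6861) → tip=(-0.7518,-1.8367,2.8358)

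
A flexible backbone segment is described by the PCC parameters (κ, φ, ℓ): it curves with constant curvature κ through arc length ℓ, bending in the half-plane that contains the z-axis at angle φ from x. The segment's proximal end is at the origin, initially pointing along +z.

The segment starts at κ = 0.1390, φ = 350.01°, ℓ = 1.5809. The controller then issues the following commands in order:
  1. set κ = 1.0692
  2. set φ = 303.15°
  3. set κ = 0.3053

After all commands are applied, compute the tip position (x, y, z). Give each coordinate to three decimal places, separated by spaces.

initial: κ=0.1390, φ=350.01°, ℓ=1.5809
cmd 1: set κ=1.0692 → (κ,φ,ℓ)=(1.0692,350.01°,1.5809) → tip=(1.0309,-0.1816,0.9286)
cmd 2: set φ=303.15° → (κ,φ,ℓ)=(1.0692,303.15°,1.5809) → tip=(0.5724,-0.8764,0.9286)
cmd 3: set κ=0.3053 → (κ,φ,ℓ)=(0.3053,303.15°,1.5809) → tip=(0.2046,-0.3133,1.5202)

0.205 -0.313 1.520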